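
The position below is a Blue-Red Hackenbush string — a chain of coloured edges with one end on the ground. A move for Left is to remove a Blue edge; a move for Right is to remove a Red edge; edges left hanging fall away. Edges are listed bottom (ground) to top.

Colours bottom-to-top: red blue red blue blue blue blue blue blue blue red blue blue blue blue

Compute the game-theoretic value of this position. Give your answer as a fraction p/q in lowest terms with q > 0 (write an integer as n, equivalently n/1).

r: Left {  }, Right { 0 } gives simplest -1
rb: Left { -1 }, Right { 0 } gives simplest -1/2
rbr: Left { -1 }, Right { -1/2 0 } gives simplest -3/4
rbrb: Left { -1 -3/4 }, Right { -1/2 0 } gives simplest -5/8
rbrbb: Left { -1 -3/4 -5/8 }, Right { -1/2 0 } gives simplest -9/16
rbrbbb: Left { -1 -3/4 -5/8 -9/16 }, Right { -1/2 0 } gives simplest -17/32
rbrbbbb: Left { -1 -3/4 -5/8 -9/16 -17/32 }, Right { -1/2 0 } gives simplest -33/64
rbrbbbbb: Left { -1 -3/4 -5/8 -9/16 -17/32 -33/64 }, Right { -1/2 0 } gives simplest -65/128
rbrbbbbbb: Left { -1 -3/4 -5/8 -9/16 -17/32 -33/64 -65/128 }, Right { -1/2 0 } gives simplest -129/256
rbrbbbbbbb: Left { -1 -3/4 -5/8 -9/16 -17/32 -33/64 -65/128 -129/256 }, Right { -1/2 0 } gives simplest -257/512
rbrbbbbbbbr: Left { -1 -3/4 -5/8 -9/16 -17/32 -33/64 -65/128 -129/256 }, Right { -257/512 -1/2 0 } gives simplest -515/1024
rbrbbbbbbbrb: Left { -1 -3/4 -5/8 -9/16 -17/32 -33/64 -65/128 -129/256 -515/1024 }, Right { -257/512 -1/2 0 } gives simplest -1029/2048
rbrbbbbbbbrbb: Left { -1 -3/4 -5/8 -9/16 -17/32 -33/64 -65/128 -129/256 -515/1024 -1029/2048 }, Right { -257/512 -1/2 0 } gives simplest -2057/4096
rbrbbbbbbbrbbb: Left { -1 -3/4 -5/8 -9/16 -17/32 -33/64 -65/128 -129/256 -515/1024 -1029/2048 -2057/4096 }, Right { -257/512 -1/2 0 } gives simplest -4113/8192
rbrbbbbbbbrbbbb: Left { -1 -3/4 -5/8 -9/16 -17/32 -33/64 -65/128 -129/256 -515/1024 -1029/2048 -2057/4096 -4113/8192 }, Right { -257/512 -1/2 0 } gives simplest -8225/16384

-8225/16384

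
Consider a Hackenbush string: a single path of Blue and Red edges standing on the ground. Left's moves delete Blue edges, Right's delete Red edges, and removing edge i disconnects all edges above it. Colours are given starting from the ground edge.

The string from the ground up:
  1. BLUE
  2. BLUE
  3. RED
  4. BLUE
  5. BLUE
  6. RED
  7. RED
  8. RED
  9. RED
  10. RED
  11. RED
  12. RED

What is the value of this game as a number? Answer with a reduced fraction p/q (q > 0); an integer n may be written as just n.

1793/1024

Build g(s[:k]) for k = 1..12, string s = BLUE BLUE RED BLUE BLUE RED RED RED RED RED RED RED.
1 of 12 · B · max L 0 · min R +∞ → 1
2 of 12 · BB · max L 1 · min R +∞ → 2
3 of 12 · BBR · max L 1 · min R 2 → 3/2
4 of 12 · BBRB · max L 3/2 · min R 2 → 7/4
5 of 12 · BBRBB · max L 7/4 · min R 2 → 15/8
6 of 12 · BBRBBR · max L 7/4 · min R 15/8 → 29/16
7 of 12 · BBRBBRR · max L 7/4 · min R 29/16 → 57/32
8 of 12 · BBRBBRRR · max L 7/4 · min R 57/32 → 113/64
9 of 12 · BBRBBRRRR · max L 7/4 · min R 113/64 → 225/128
10 of 12 · BBRBBRRRRR · max L 7/4 · min R 225/128 → 449/256
11 of 12 · BBRBBRRRRRR · max L 7/4 · min R 449/256 → 897/512
12 of 12 · BBRBBRRRRRRR · max L 7/4 · min R 897/512 → 1793/1024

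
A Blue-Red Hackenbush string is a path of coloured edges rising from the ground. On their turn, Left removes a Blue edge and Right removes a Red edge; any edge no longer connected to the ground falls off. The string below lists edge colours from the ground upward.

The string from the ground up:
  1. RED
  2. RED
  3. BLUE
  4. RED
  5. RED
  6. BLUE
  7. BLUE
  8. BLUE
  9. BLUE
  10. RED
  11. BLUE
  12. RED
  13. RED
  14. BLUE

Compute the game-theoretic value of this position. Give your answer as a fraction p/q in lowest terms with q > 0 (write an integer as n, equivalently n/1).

-7213/4096

Prefix values for RED RED BLUE RED RED BLUE BLUE BLUE BLUE RED BLUE RED RED BLUE via {L|R} + simplicity:
step 1: add RED to get R; options L={ none } R={ 0 } — -1
step 2: add RED to get RR; options L={ none } R={ -1; 0 } — -2
step 3: add BLUE to get RRB; options L={ -2 } R={ -1; 0 } — -3/2
step 4: add RED to get RRBR; options L={ -2 } R={ -3/2; -1; 0 } — -7/4
step 5: add RED to get RRBRR; options L={ -2 } R={ -7/4; -3/2; -1; 0 } — -15/8
step 6: add BLUE to get RRBRRB; options L={ -2; -15/8 } R={ -7/4; -3/2; -1; 0 } — -29/16
step 7: add BLUE to get RRBRRBB; options L={ -2; -15/8; -29/16 } R={ -7/4; -3/2; -1; 0 } — -57/32
step 8: add BLUE to get RRBRRBBB; options L={ -2; -15/8; -29/16; -57/32 } R={ -7/4; -3/2; -1; 0 } — -113/64
step 9: add BLUE to get RRBRRBBBB; options L={ -2; -15/8; -29/16; -57/32; -113/64 } R={ -7/4; -3/2; -1; 0 } — -225/128
step 10: add RED to get RRBRRBBBBR; options L={ -2; -15/8; -29/16; -57/32; -113/64 } R={ -225/128; -7/4; -3/2; -1; 0 } — -451/256
step 11: add BLUE to get RRBRRBBBBRB; options L={ -2; -15/8; -29/16; -57/32; -113/64; -451/256 } R={ -225/128; -7/4; -3/2; -1; 0 } — -901/512
step 12: add RED to get RRBRRBBBBRBR; options L={ -2; -15/8; -29/16; -57/32; -113/64; -451/256 } R={ -901/512; -225/128; -7/4; -3/2; -1; 0 } — -1803/1024
step 13: add RED to get RRBRRBBBBRBRR; options L={ -2; -15/8; -29/16; -57/32; -113/64; -451/256 } R={ -1803/1024; -901/512; -225/128; -7/4; -3/2; -1; 0 } — -3607/2048
step 14: add BLUE to get RRBRRBBBBRBRRB; options L={ -2; -15/8; -29/16; -57/32; -113/64; -451/256; -3607/2048 } R={ -1803/1024; -901/512; -225/128; -7/4; -3/2; -1; 0 } — -7213/4096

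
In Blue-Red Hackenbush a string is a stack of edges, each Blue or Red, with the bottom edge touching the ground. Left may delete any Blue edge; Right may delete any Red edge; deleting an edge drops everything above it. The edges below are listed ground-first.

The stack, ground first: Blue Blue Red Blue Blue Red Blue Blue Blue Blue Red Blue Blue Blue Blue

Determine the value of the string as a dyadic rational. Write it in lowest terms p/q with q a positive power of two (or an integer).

15327/8192

Recurse on prefixes of the 15-edge string Blue Blue Red Blue Blue Red Blue Blue Blue Blue Red Blue Blue Blue Blue:
1 of 15 · B · max L 0 · min R +∞ => 1
2 of 15 · BB · max L 1 · min R +∞ => 2
3 of 15 · BBR · max L 1 · min R 2 => 3/2
4 of 15 · BBRB · max L 3/2 · min R 2 => 7/4
5 of 15 · BBRBB · max L 7/4 · min R 2 => 15/8
6 of 15 · BBRBBR · max L 7/4 · min R 15/8 => 29/16
7 of 15 · BBRBBRB · max L 29/16 · min R 15/8 => 59/32
8 of 15 · BBRBBRBB · max L 59/32 · min R 15/8 => 119/64
9 of 15 · BBRBBRBBB · max L 119/64 · min R 15/8 => 239/128
10 of 15 · BBRBBRBBBB · max L 239/128 · min R 15/8 => 479/256
11 of 15 · BBRBBRBBBBR · max L 239/128 · min R 479/256 => 957/512
12 of 15 · BBRBBRBBBBRB · max L 957/512 · min R 479/256 => 1915/1024
13 of 15 · BBRBBRBBBBRBB · max L 1915/1024 · min R 479/256 => 3831/2048
14 of 15 · BBRBBRBBBBRBBB · max L 3831/2048 · min R 479/256 => 7663/4096
15 of 15 · BBRBBRBBBBRBBBB · max L 7663/4096 · min R 479/256 => 15327/8192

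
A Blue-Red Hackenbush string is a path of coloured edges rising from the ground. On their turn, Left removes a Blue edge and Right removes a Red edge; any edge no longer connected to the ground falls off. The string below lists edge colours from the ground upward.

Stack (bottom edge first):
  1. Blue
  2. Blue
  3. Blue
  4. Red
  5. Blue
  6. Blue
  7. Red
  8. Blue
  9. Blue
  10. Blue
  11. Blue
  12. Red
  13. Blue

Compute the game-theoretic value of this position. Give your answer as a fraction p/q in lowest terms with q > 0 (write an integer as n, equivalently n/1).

2939/1024

value_1 [B]  L=[0]  R=[none]  so 1
value_2 [BB]  L=[0,1]  R=[none]  so 2
value_3 [BBB]  L=[0,1,2]  R=[none]  so 3
value_4 [BBBR]  L=[0,1,2]  R=[3]  so 5/2
value_5 [BBBRB]  L=[0,1,2,5/2]  R=[3]  so 11/4
value_6 [BBBRBB]  L=[0,1,2,5/2,11/4]  R=[3]  so 23/8
value_7 [BBBRBBR]  L=[0,1,2,5/2,11/4]  R=[23/8,3]  so 45/16
value_8 [BBBRBBRB]  L=[0,1,2,5/2,11/4,45/16]  R=[23/8,3]  so 91/32
value_9 [BBBRBBRBB]  L=[0,1,2,5/2,11/4,45/16,91/32]  R=[23/8,3]  so 183/64
value_10 [BBBRBBRBBB]  L=[0,1,2,5/2,11/4,45/16,91/32,183/64]  R=[23/8,3]  so 367/128
value_11 [BBBRBBRBBBB]  L=[0,1,2,5/2,11/4,45/16,91/32,183/64,367/128]  R=[23/8,3]  so 735/256
value_12 [BBBRBBRBBBBR]  L=[0,1,2,5/2,11/4,45/16,91/32,183/64,367/128]  R=[735/256,23/8,3]  so 1469/512
value_13 [BBBRBBRBBBBRB]  L=[0,1,2,5/2,11/4,45/16,91/32,183/64,367/128,1469/512]  R=[735/256,23/8,3]  so 2939/1024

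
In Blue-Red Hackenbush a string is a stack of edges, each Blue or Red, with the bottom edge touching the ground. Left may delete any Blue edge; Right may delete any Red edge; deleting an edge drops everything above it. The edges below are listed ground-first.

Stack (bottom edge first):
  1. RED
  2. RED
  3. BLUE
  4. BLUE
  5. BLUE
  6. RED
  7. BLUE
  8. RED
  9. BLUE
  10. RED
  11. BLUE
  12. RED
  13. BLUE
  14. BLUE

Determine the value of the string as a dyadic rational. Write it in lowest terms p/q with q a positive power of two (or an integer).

R: Left { (no moves) }, Right { 0 } — simplest -1
RR: Left { (no moves) }, Right { -1 0 } — simplest -2
RRB: Left { -2 }, Right { -1 0 } — simplest -3/2
RRBB: Left { -2 -3/2 }, Right { -1 0 } — simplest -5/4
RRBBB: Left { -2 -3/2 -5/4 }, Right { -1 0 } — simplest -9/8
RRBBBR: Left { -2 -3/2 -5/4 }, Right { -9/8 -1 0 } — simplest -19/16
RRBBBRB: Left { -2 -3/2 -5/4 -19/16 }, Right { -9/8 -1 0 } — simplest -37/32
RRBBBRBR: Left { -2 -3/2 -5/4 -19/16 }, Right { -37/32 -9/8 -1 0 } — simplest -75/64
RRBBBRBRB: Left { -2 -3/2 -5/4 -19/16 -75/64 }, Right { -37/32 -9/8 -1 0 } — simplest -149/128
RRBBBRBRBR: Left { -2 -3/2 -5/4 -19/16 -75/64 }, Right { -149/128 -37/32 -9/8 -1 0 } — simplest -299/256
RRBBBRBRBRB: Left { -2 -3/2 -5/4 -19/16 -75/64 -299/256 }, Right { -149/128 -37/32 -9/8 -1 0 } — simplest -597/512
RRBBBRBRBRBR: Left { -2 -3/2 -5/4 -19/16 -75/64 -299/256 }, Right { -597/512 -149/128 -37/32 -9/8 -1 0 } — simplest -1195/1024
RRBBBRBRBRBRB: Left { -2 -3/2 -5/4 -19/16 -75/64 -299/256 -1195/1024 }, Right { -597/512 -149/128 -37/32 -9/8 -1 0 } — simplest -2389/2048
RRBBBRBRBRBRBB: Left { -2 -3/2 -5/4 -19/16 -75/64 -299/256 -1195/1024 -2389/2048 }, Right { -597/512 -149/128 -37/32 -9/8 -1 0 } — simplest -4777/4096

-4777/4096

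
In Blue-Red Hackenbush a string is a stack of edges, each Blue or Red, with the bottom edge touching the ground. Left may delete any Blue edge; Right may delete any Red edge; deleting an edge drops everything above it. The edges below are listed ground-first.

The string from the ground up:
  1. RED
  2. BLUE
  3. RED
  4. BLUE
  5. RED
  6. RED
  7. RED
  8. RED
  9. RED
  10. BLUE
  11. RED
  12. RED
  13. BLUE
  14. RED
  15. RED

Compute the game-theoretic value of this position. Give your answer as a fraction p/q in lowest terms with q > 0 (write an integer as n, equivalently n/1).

Recurse on prefixes of the 15-edge string RED BLUE RED BLUE RED RED RED RED RED BLUE RED RED BLUE RED RED:
step 1: add RED to get R; options L={ none } R={ 0 } gives -1
step 2: add BLUE to get RB; options L={ -1 } R={ 0 } gives -1/2
step 3: add RED to get RBR; options L={ -1 } R={ -1/2 0 } gives -3/4
step 4: add BLUE to get RBRB; options L={ -1 -3/4 } R={ -1/2 0 } gives -5/8
step 5: add RED to get RBRBR; options L={ -1 -3/4 } R={ -5/8 -1/2 0 } gives -11/16
step 6: add RED to get RBRBRR; options L={ -1 -3/4 } R={ -11/16 -5/8 -1/2 0 } gives -23/32
step 7: add RED to get RBRBRRR; options L={ -1 -3/4 } R={ -23/32 -11/16 -5/8 -1/2 0 } gives -47/64
step 8: add RED to get RBRBRRRR; options L={ -1 -3/4 } R={ -47/64 -23/32 -11/16 -5/8 -1/2 0 } gives -95/128
step 9: add RED to get RBRBRRRRR; options L={ -1 -3/4 } R={ -95/128 -47/64 -23/32 -11/16 -5/8 -1/2 0 } gives -191/256
step 10: add BLUE to get RBRBRRRRRB; options L={ -1 -3/4 -191/256 } R={ -95/128 -47/64 -23/32 -11/16 -5/8 -1/2 0 } gives -381/512
step 11: add RED to get RBRBRRRRRBR; options L={ -1 -3/4 -191/256 } R={ -381/512 -95/128 -47/64 -23/32 -11/16 -5/8 -1/2 0 } gives -763/1024
step 12: add RED to get RBRBRRRRRBRR; options L={ -1 -3/4 -191/256 } R={ -763/1024 -381/512 -95/128 -47/64 -23/32 -11/16 -5/8 -1/2 0 } gives -1527/2048
step 13: add BLUE to get RBRBRRRRRBRRB; options L={ -1 -3/4 -191/256 -1527/2048 } R={ -763/1024 -381/512 -95/128 -47/64 -23/32 -11/16 -5/8 -1/2 0 } gives -3053/4096
step 14: add RED to get RBRBRRRRRBRRBR; options L={ -1 -3/4 -191/256 -1527/2048 } R={ -3053/4096 -763/1024 -381/512 -95/128 -47/64 -23/32 -11/16 -5/8 -1/2 0 } gives -6107/8192
step 15: add RED to get RBRBRRRRRBRRBRR; options L={ -1 -3/4 -191/256 -1527/2048 } R={ -6107/8192 -3053/4096 -763/1024 -381/512 -95/128 -47/64 -23/32 -11/16 -5/8 -1/2 0 } gives -12215/16384

-12215/16384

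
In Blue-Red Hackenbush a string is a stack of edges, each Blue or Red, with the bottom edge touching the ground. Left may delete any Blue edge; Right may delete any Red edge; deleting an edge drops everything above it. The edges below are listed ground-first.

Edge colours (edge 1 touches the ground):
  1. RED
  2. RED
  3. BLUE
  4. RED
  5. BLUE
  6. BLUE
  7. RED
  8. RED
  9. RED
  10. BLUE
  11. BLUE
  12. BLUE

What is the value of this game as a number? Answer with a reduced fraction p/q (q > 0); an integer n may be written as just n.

Prefix values for RED RED BLUE RED BLUE BLUE RED RED RED BLUE BLUE BLUE via {L|R} + simplicity:
G_1 [R]  L=[∅]  R=[0]  => -1
G_2 [RR]  L=[∅]  R=[-1 0]  => -2
G_3 [RRB]  L=[-2]  R=[-1 0]  => -3/2
G_4 [RRBR]  L=[-2]  R=[-3/2 -1 0]  => -7/4
G_5 [RRBRB]  L=[-2 -7/4]  R=[-3/2 -1 0]  => -13/8
G_6 [RRBRBB]  L=[-2 -7/4 -13/8]  R=[-3/2 -1 0]  => -25/16
G_7 [RRBRBBR]  L=[-2 -7/4 -13/8]  R=[-25/16 -3/2 -1 0]  => -51/32
G_8 [RRBRBBRR]  L=[-2 -7/4 -13/8]  R=[-51/32 -25/16 -3/2 -1 0]  => -103/64
G_9 [RRBRBBRRR]  L=[-2 -7/4 -13/8]  R=[-103/64 -51/32 -25/16 -3/2 -1 0]  => -207/128
G_10 [RRBRBBRRRB]  L=[-2 -7/4 -13/8 -207/128]  R=[-103/64 -51/32 -25/16 -3/2 -1 0]  => -413/256
G_11 [RRBRBBRRRBB]  L=[-2 -7/4 -13/8 -207/128 -413/256]  R=[-103/64 -51/32 -25/16 -3/2 -1 0]  => -825/512
G_12 [RRBRBBRRRBBB]  L=[-2 -7/4 -13/8 -207/128 -413/256 -825/512]  R=[-103/64 -51/32 -25/16 -3/2 -1 0]  => -1649/1024

-1649/1024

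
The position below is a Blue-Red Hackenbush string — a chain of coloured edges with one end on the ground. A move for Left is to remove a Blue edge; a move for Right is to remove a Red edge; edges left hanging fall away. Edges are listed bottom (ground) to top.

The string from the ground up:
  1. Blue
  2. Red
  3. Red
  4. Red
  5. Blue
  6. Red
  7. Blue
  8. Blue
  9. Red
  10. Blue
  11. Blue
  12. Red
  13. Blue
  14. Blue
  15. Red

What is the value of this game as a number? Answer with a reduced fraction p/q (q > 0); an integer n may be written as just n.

edge 1 of 15 (Blue): { 0 | — } ⇒ 1
edge 2 of 15 (Red): { 0 | 1 } ⇒ 1/2
edge 3 of 15 (Red): { 0 | 1/2 1 } ⇒ 1/4
edge 4 of 15 (Red): { 0 | 1/4 1/2 1 } ⇒ 1/8
edge 5 of 15 (Blue): { 0 1/8 | 1/4 1/2 1 } ⇒ 3/16
edge 6 of 15 (Red): { 0 1/8 | 3/16 1/4 1/2 1 } ⇒ 5/32
edge 7 of 15 (Blue): { 0 1/8 5/32 | 3/16 1/4 1/2 1 } ⇒ 11/64
edge 8 of 15 (Blue): { 0 1/8 5/32 11/64 | 3/16 1/4 1/2 1 } ⇒ 23/128
edge 9 of 15 (Red): { 0 1/8 5/32 11/64 | 23/128 3/16 1/4 1/2 1 } ⇒ 45/256
edge 10 of 15 (Blue): { 0 1/8 5/32 11/64 45/256 | 23/128 3/16 1/4 1/2 1 } ⇒ 91/512
edge 11 of 15 (Blue): { 0 1/8 5/32 11/64 45/256 91/512 | 23/128 3/16 1/4 1/2 1 } ⇒ 183/1024
edge 12 of 15 (Red): { 0 1/8 5/32 11/64 45/256 91/512 | 183/1024 23/128 3/16 1/4 1/2 1 } ⇒ 365/2048
edge 13 of 15 (Blue): { 0 1/8 5/32 11/64 45/256 91/512 365/2048 | 183/1024 23/128 3/16 1/4 1/2 1 } ⇒ 731/4096
edge 14 of 15 (Blue): { 0 1/8 5/32 11/64 45/256 91/512 365/2048 731/4096 | 183/1024 23/128 3/16 1/4 1/2 1 } ⇒ 1463/8192
edge 15 of 15 (Red): { 0 1/8 5/32 11/64 45/256 91/512 365/2048 731/4096 | 1463/8192 183/1024 23/128 3/16 1/4 1/2 1 } ⇒ 2925/16384

2925/16384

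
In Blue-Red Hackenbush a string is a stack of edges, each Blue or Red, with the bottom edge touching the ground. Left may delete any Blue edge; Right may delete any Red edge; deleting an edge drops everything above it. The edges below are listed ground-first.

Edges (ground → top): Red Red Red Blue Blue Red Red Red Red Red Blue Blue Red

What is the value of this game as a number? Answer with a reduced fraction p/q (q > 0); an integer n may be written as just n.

-2547/1024

Build value(s[:k]) for k = 1..13, string s = Red Red Red Blue Blue Red Red Red Red Red Blue Blue Red.
step 1: add Red to get R; options L={  } R={ 0 } = -1
step 2: add Red to get RR; options L={  } R={ -1 0 } = -2
step 3: add Red to get RRR; options L={  } R={ -2 -1 0 } = -3
step 4: add Blue to get RRRB; options L={ -3 } R={ -2 -1 0 } = -5/2
step 5: add Blue to get RRRBB; options L={ -3 -5/2 } R={ -2 -1 0 } = -9/4
step 6: add Red to get RRRBBR; options L={ -3 -5/2 } R={ -9/4 -2 -1 0 } = -19/8
step 7: add Red to get RRRBBRR; options L={ -3 -5/2 } R={ -19/8 -9/4 -2 -1 0 } = -39/16
step 8: add Red to get RRRBBRRR; options L={ -3 -5/2 } R={ -39/16 -19/8 -9/4 -2 -1 0 } = -79/32
step 9: add Red to get RRRBBRRRR; options L={ -3 -5/2 } R={ -79/32 -39/16 -19/8 -9/4 -2 -1 0 } = -159/64
step 10: add Red to get RRRBBRRRRR; options L={ -3 -5/2 } R={ -159/64 -79/32 -39/16 -19/8 -9/4 -2 -1 0 } = -319/128
step 11: add Blue to get RRRBBRRRRRB; options L={ -3 -5/2 -319/128 } R={ -159/64 -79/32 -39/16 -19/8 -9/4 -2 -1 0 } = -637/256
step 12: add Blue to get RRRBBRRRRRBB; options L={ -3 -5/2 -319/128 -637/256 } R={ -159/64 -79/32 -39/16 -19/8 -9/4 -2 -1 0 } = -1273/512
step 13: add Red to get RRRBBRRRRRBBR; options L={ -3 -5/2 -319/128 -637/256 } R={ -1273/512 -159/64 -79/32 -39/16 -19/8 -9/4 -2 -1 0 } = -2547/1024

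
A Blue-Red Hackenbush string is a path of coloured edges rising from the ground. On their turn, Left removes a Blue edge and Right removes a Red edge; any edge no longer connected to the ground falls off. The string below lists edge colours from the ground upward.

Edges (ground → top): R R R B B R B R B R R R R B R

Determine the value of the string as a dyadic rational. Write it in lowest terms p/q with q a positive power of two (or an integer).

-9595/4096

1 of 15 · R · max L −∞ · min R 0 → -1
2 of 15 · RR · max L −∞ · min R -1 → -2
3 of 15 · RRR · max L −∞ · min R -2 → -3
4 of 15 · RRRB · max L -3 · min R -2 → -5/2
5 of 15 · RRRBB · max L -5/2 · min R -2 → -9/4
6 of 15 · RRRBBR · max L -5/2 · min R -9/4 → -19/8
7 of 15 · RRRBBRB · max L -19/8 · min R -9/4 → -37/16
8 of 15 · RRRBBRBR · max L -19/8 · min R -37/16 → -75/32
9 of 15 · RRRBBRBRB · max L -75/32 · min R -37/16 → -149/64
10 of 15 · RRRBBRBRBR · max L -75/32 · min R -149/64 → -299/128
11 of 15 · RRRBBRBRBRR · max L -75/32 · min R -299/128 → -599/256
12 of 15 · RRRBBRBRBRRR · max L -75/32 · min R -599/256 → -1199/512
13 of 15 · RRRBBRBRBRRRR · max L -75/32 · min R -1199/512 → -2399/1024
14 of 15 · RRRBBRBRBRRRRB · max L -2399/1024 · min R -1199/512 → -4797/2048
15 of 15 · RRRBBRBRBRRRRBR · max L -2399/1024 · min R -4797/2048 → -9595/4096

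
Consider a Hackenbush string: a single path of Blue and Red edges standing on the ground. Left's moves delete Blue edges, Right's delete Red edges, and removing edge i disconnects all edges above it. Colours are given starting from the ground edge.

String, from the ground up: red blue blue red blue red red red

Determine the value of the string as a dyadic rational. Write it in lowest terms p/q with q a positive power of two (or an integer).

value_1 [r]  L=[none]  R=[0]  so -1
value_2 [rb]  L=[-1]  R=[0]  so -1/2
value_3 [rbb]  L=[-1, -1/2]  R=[0]  so -1/4
value_4 [rbbr]  L=[-1, -1/2]  R=[-1/4, 0]  so -3/8
value_5 [rbbrb]  L=[-1, -1/2, -3/8]  R=[-1/4, 0]  so -5/16
value_6 [rbbrbr]  L=[-1, -1/2, -3/8]  R=[-5/16, -1/4, 0]  so -11/32
value_7 [rbbrbrr]  L=[-1, -1/2, -3/8]  R=[-11/32, -5/16, -1/4, 0]  so -23/64
value_8 [rbbrbrrr]  L=[-1, -1/2, -3/8]  R=[-23/64, -11/32, -5/16, -1/4, 0]  so -47/128

-47/128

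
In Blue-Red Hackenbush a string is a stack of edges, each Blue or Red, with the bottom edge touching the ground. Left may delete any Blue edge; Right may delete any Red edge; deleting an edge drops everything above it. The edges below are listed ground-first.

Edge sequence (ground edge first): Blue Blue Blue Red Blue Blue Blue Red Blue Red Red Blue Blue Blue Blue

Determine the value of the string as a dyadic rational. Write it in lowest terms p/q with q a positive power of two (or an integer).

Build val(s[:k]) for k = 1..15, string s = Blue Blue Blue Red Blue Blue Blue Red Blue Red Red Blue Blue Blue Blue.
val(B) = { 0 | none } gives 1
val(BB) = { 0,1 | none } gives 2
val(BBB) = { 0,1,2 | none } gives 3
val(BBBR) = { 0,1,2 | 3 } gives 5/2
val(BBBRB) = { 0,1,2,5/2 | 3 } gives 11/4
val(BBBRBB) = { 0,1,2,5/2,11/4 | 3 } gives 23/8
val(BBBRBBB) = { 0,1,2,5/2,11/4,23/8 | 3 } gives 47/16
val(BBBRBBBR) = { 0,1,2,5/2,11/4,23/8 | 47/16,3 } gives 93/32
val(BBBRBBBRB) = { 0,1,2,5/2,11/4,23/8,93/32 | 47/16,3 } gives 187/64
val(BBBRBBBRBR) = { 0,1,2,5/2,11/4,23/8,93/32 | 187/64,47/16,3 } gives 373/128
val(BBBRBBBRBRR) = { 0,1,2,5/2,11/4,23/8,93/32 | 373/128,187/64,47/16,3 } gives 745/256
val(BBBRBBBRBRRB) = { 0,1,2,5/2,11/4,23/8,93/32,745/256 | 373/128,187/64,47/16,3 } gives 1491/512
val(BBBRBBBRBRRBB) = { 0,1,2,5/2,11/4,23/8,93/32,745/256,1491/512 | 373/128,187/64,47/16,3 } gives 2983/1024
val(BBBRBBBRBRRBBB) = { 0,1,2,5/2,11/4,23/8,93/32,745/256,1491/512,2983/1024 | 373/128,187/64,47/16,3 } gives 5967/2048
val(BBBRBBBRBRRBBBB) = { 0,1,2,5/2,11/4,23/8,93/32,745/256,1491/512,2983/1024,5967/2048 | 373/128,187/64,47/16,3 } gives 11935/4096

11935/4096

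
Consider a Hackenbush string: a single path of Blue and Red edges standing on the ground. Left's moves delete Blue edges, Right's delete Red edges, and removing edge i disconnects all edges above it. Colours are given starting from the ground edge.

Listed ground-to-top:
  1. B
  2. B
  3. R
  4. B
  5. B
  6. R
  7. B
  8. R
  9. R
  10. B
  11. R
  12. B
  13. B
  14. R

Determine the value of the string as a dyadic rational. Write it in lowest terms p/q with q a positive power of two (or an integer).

g(B) = { 0 | ∅ } — 1
g(BB) = { 0,1 | ∅ } — 2
g(BBR) = { 0,1 | 2 } — 3/2
g(BBRB) = { 0,1,3/2 | 2 } — 7/4
g(BBRBB) = { 0,1,3/2,7/4 | 2 } — 15/8
g(BBRBBR) = { 0,1,3/2,7/4 | 15/8,2 } — 29/16
g(BBRBBRB) = { 0,1,3/2,7/4,29/16 | 15/8,2 } — 59/32
g(BBRBBRBR) = { 0,1,3/2,7/4,29/16 | 59/32,15/8,2 } — 117/64
g(BBRBBRBRR) = { 0,1,3/2,7/4,29/16 | 117/64,59/32,15/8,2 } — 233/128
g(BBRBBRBRRB) = { 0,1,3/2,7/4,29/16,233/128 | 117/64,59/32,15/8,2 } — 467/256
g(BBRBBRBRRBR) = { 0,1,3/2,7/4,29/16,233/128 | 467/256,117/64,59/32,15/8,2 } — 933/512
g(BBRBBRBRRBRB) = { 0,1,3/2,7/4,29/16,233/128,933/512 | 467/256,117/64,59/32,15/8,2 } — 1867/1024
g(BBRBBRBRRBRBB) = { 0,1,3/2,7/4,29/16,233/128,933/512,1867/1024 | 467/256,117/64,59/32,15/8,2 } — 3735/2048
g(BBRBBRBRRBRBBR) = { 0,1,3/2,7/4,29/16,233/128,933/512,1867/1024 | 3735/2048,467/256,117/64,59/32,15/8,2 } — 7469/4096

7469/4096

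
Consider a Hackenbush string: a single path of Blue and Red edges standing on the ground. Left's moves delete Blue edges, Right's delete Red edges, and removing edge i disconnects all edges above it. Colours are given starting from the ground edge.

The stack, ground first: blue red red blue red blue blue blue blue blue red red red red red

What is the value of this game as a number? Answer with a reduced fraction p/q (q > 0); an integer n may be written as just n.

1 of 15 · b · max L 0 · min R +∞ => 1
2 of 15 · br · max L 0 · min R 1 => 1/2
3 of 15 · brr · max L 0 · min R 1/2 => 1/4
4 of 15 · brrb · max L 1/4 · min R 1/2 => 3/8
5 of 15 · brrbr · max L 1/4 · min R 3/8 => 5/16
6 of 15 · brrbrb · max L 5/16 · min R 3/8 => 11/32
7 of 15 · brrbrbb · max L 11/32 · min R 3/8 => 23/64
8 of 15 · brrbrbbb · max L 23/64 · min R 3/8 => 47/128
9 of 15 · brrbrbbbb · max L 47/128 · min R 3/8 => 95/256
10 of 15 · brrbrbbbbb · max L 95/256 · min R 3/8 => 191/512
11 of 15 · brrbrbbbbbr · max L 95/256 · min R 191/512 => 381/1024
12 of 15 · brrbrbbbbbrr · max L 95/256 · min R 381/1024 => 761/2048
13 of 15 · brrbrbbbbbrrr · max L 95/256 · min R 761/2048 => 1521/4096
14 of 15 · brrbrbbbbbrrrr · max L 95/256 · min R 1521/4096 => 3041/8192
15 of 15 · brrbrbbbbbrrrrr · max L 95/256 · min R 3041/8192 => 6081/16384

6081/16384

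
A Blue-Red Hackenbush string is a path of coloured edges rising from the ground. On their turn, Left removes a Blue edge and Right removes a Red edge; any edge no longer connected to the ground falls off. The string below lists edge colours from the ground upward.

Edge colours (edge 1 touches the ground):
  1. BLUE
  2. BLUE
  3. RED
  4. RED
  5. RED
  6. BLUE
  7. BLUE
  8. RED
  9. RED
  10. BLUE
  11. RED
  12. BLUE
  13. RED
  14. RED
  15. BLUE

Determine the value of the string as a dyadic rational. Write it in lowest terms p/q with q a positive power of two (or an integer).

9811/8192

Build G(s[:k]) for k = 1..15, string s = BLUE BLUE RED RED RED BLUE BLUE RED RED BLUE RED BLUE RED RED BLUE.
step 1: add BLUE to get B; options L={ 0 } R={ ∅ } — 1
step 2: add BLUE to get BB; options L={ 0, 1 } R={ ∅ } — 2
step 3: add RED to get BBR; options L={ 0, 1 } R={ 2 } — 3/2
step 4: add RED to get BBRR; options L={ 0, 1 } R={ 3/2, 2 } — 5/4
step 5: add RED to get BBRRR; options L={ 0, 1 } R={ 5/4, 3/2, 2 } — 9/8
step 6: add BLUE to get BBRRRB; options L={ 0, 1, 9/8 } R={ 5/4, 3/2, 2 } — 19/16
step 7: add BLUE to get BBRRRBB; options L={ 0, 1, 9/8, 19/16 } R={ 5/4, 3/2, 2 } — 39/32
step 8: add RED to get BBRRRBBR; options L={ 0, 1, 9/8, 19/16 } R={ 39/32, 5/4, 3/2, 2 } — 77/64
step 9: add RED to get BBRRRBBRR; options L={ 0, 1, 9/8, 19/16 } R={ 77/64, 39/32, 5/4, 3/2, 2 } — 153/128
step 10: add BLUE to get BBRRRBBRRB; options L={ 0, 1, 9/8, 19/16, 153/128 } R={ 77/64, 39/32, 5/4, 3/2, 2 } — 307/256
step 11: add RED to get BBRRRBBRRBR; options L={ 0, 1, 9/8, 19/16, 153/128 } R={ 307/256, 77/64, 39/32, 5/4, 3/2, 2 } — 613/512
step 12: add BLUE to get BBRRRBBRRBRB; options L={ 0, 1, 9/8, 19/16, 153/128, 613/512 } R={ 307/256, 77/64, 39/32, 5/4, 3/2, 2 } — 1227/1024
step 13: add RED to get BBRRRBBRRBRBR; options L={ 0, 1, 9/8, 19/16, 153/128, 613/512 } R={ 1227/1024, 307/256, 77/64, 39/32, 5/4, 3/2, 2 } — 2453/2048
step 14: add RED to get BBRRRBBRRBRBRR; options L={ 0, 1, 9/8, 19/16, 153/128, 613/512 } R={ 2453/2048, 1227/1024, 307/256, 77/64, 39/32, 5/4, 3/2, 2 } — 4905/4096
step 15: add BLUE to get BBRRRBBRRBRBRRB; options L={ 0, 1, 9/8, 19/16, 153/128, 613/512, 4905/4096 } R={ 2453/2048, 1227/1024, 307/256, 77/64, 39/32, 5/4, 3/2, 2 } — 9811/8192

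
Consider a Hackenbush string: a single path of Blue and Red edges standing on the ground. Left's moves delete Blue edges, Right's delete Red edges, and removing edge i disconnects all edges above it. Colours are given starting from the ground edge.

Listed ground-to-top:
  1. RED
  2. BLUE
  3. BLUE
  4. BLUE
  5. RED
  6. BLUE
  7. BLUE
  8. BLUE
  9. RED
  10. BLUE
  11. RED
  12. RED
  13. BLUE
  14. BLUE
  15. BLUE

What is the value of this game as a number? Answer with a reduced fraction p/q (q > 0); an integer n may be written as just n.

-2225/16384

step 1: add RED to get R; options L={ — } R={ 0 } ⇒ -1
step 2: add BLUE to get RB; options L={ -1 } R={ 0 } ⇒ -1/2
step 3: add BLUE to get RBB; options L={ -1; -1/2 } R={ 0 } ⇒ -1/4
step 4: add BLUE to get RBBB; options L={ -1; -1/2; -1/4 } R={ 0 } ⇒ -1/8
step 5: add RED to get RBBBR; options L={ -1; -1/2; -1/4 } R={ -1/8; 0 } ⇒ -3/16
step 6: add BLUE to get RBBBRB; options L={ -1; -1/2; -1/4; -3/16 } R={ -1/8; 0 } ⇒ -5/32
step 7: add BLUE to get RBBBRBB; options L={ -1; -1/2; -1/4; -3/16; -5/32 } R={ -1/8; 0 } ⇒ -9/64
step 8: add BLUE to get RBBBRBBB; options L={ -1; -1/2; -1/4; -3/16; -5/32; -9/64 } R={ -1/8; 0 } ⇒ -17/128
step 9: add RED to get RBBBRBBBR; options L={ -1; -1/2; -1/4; -3/16; -5/32; -9/64 } R={ -17/128; -1/8; 0 } ⇒ -35/256
step 10: add BLUE to get RBBBRBBBRB; options L={ -1; -1/2; -1/4; -3/16; -5/32; -9/64; -35/256 } R={ -17/128; -1/8; 0 } ⇒ -69/512
step 11: add RED to get RBBBRBBBRBR; options L={ -1; -1/2; -1/4; -3/16; -5/32; -9/64; -35/256 } R={ -69/512; -17/128; -1/8; 0 } ⇒ -139/1024
step 12: add RED to get RBBBRBBBRBRR; options L={ -1; -1/2; -1/4; -3/16; -5/32; -9/64; -35/256 } R={ -139/1024; -69/512; -17/128; -1/8; 0 } ⇒ -279/2048
step 13: add BLUE to get RBBBRBBBRBRRB; options L={ -1; -1/2; -1/4; -3/16; -5/32; -9/64; -35/256; -279/2048 } R={ -139/1024; -69/512; -17/128; -1/8; 0 } ⇒ -557/4096
step 14: add BLUE to get RBBBRBBBRBRRBB; options L={ -1; -1/2; -1/4; -3/16; -5/32; -9/64; -35/256; -279/2048; -557/4096 } R={ -139/1024; -69/512; -17/128; -1/8; 0 } ⇒ -1113/8192
step 15: add BLUE to get RBBBRBBBRBRRBBB; options L={ -1; -1/2; -1/4; -3/16; -5/32; -9/64; -35/256; -279/2048; -557/4096; -1113/8192 } R={ -139/1024; -69/512; -17/128; -1/8; 0 } ⇒ -2225/16384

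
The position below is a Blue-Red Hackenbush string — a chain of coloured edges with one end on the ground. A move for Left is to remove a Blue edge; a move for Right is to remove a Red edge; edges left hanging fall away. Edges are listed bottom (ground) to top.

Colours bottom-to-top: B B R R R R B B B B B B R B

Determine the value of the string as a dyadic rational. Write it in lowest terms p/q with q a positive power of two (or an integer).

4603/4096

B: Left { 0 }, Right { none } so simplest 1
BB: Left { 0 1 }, Right { none } so simplest 2
BBR: Left { 0 1 }, Right { 2 } so simplest 3/2
BBRR: Left { 0 1 }, Right { 3/2 2 } so simplest 5/4
BBRRR: Left { 0 1 }, Right { 5/4 3/2 2 } so simplest 9/8
BBRRRR: Left { 0 1 }, Right { 9/8 5/4 3/2 2 } so simplest 17/16
BBRRRRB: Left { 0 1 17/16 }, Right { 9/8 5/4 3/2 2 } so simplest 35/32
BBRRRRBB: Left { 0 1 17/16 35/32 }, Right { 9/8 5/4 3/2 2 } so simplest 71/64
BBRRRRBBB: Left { 0 1 17/16 35/32 71/64 }, Right { 9/8 5/4 3/2 2 } so simplest 143/128
BBRRRRBBBB: Left { 0 1 17/16 35/32 71/64 143/128 }, Right { 9/8 5/4 3/2 2 } so simplest 287/256
BBRRRRBBBBB: Left { 0 1 17/16 35/32 71/64 143/128 287/256 }, Right { 9/8 5/4 3/2 2 } so simplest 575/512
BBRRRRBBBBBB: Left { 0 1 17/16 35/32 71/64 143/128 287/256 575/512 }, Right { 9/8 5/4 3/2 2 } so simplest 1151/1024
BBRRRRBBBBBBR: Left { 0 1 17/16 35/32 71/64 143/128 287/256 575/512 }, Right { 1151/1024 9/8 5/4 3/2 2 } so simplest 2301/2048
BBRRRRBBBBBBRB: Left { 0 1 17/16 35/32 71/64 143/128 287/256 575/512 2301/2048 }, Right { 1151/1024 9/8 5/4 3/2 2 } so simplest 4603/4096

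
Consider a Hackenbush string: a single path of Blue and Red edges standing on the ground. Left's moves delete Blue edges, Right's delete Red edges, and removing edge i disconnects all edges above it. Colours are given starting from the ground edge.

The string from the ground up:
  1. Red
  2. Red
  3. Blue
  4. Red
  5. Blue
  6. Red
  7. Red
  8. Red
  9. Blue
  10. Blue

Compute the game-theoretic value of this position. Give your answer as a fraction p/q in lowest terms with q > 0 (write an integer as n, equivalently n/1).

-441/256

g(R) = {  | 0 } => -1
g(RR) = {  | -1; 0 } => -2
g(RRB) = { -2 | -1; 0 } => -3/2
g(RRBR) = { -2 | -3/2; -1; 0 } => -7/4
g(RRBRB) = { -2; -7/4 | -3/2; -1; 0 } => -13/8
g(RRBRBR) = { -2; -7/4 | -13/8; -3/2; -1; 0 } => -27/16
g(RRBRBRR) = { -2; -7/4 | -27/16; -13/8; -3/2; -1; 0 } => -55/32
g(RRBRBRRR) = { -2; -7/4 | -55/32; -27/16; -13/8; -3/2; -1; 0 } => -111/64
g(RRBRBRRRB) = { -2; -7/4; -111/64 | -55/32; -27/16; -13/8; -3/2; -1; 0 } => -221/128
g(RRBRBRRRBB) = { -2; -7/4; -111/64; -221/128 | -55/32; -27/16; -13/8; -3/2; -1; 0 } => -441/256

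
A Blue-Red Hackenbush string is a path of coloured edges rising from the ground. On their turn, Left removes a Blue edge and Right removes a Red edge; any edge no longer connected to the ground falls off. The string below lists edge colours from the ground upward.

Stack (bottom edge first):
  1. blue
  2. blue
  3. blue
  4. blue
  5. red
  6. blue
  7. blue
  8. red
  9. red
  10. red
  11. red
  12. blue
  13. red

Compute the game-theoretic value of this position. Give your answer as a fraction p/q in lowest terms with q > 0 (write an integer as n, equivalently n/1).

1925/512

Recurse on prefixes of the 13-edge string blue blue blue blue red blue blue red red red red blue red:
b: Left { 0 }, Right { ∅ } -> simplest 1
bb: Left { 0, 1 }, Right { ∅ } -> simplest 2
bbb: Left { 0, 1, 2 }, Right { ∅ } -> simplest 3
bbbb: Left { 0, 1, 2, 3 }, Right { ∅ } -> simplest 4
bbbbr: Left { 0, 1, 2, 3 }, Right { 4 } -> simplest 7/2
bbbbrb: Left { 0, 1, 2, 3, 7/2 }, Right { 4 } -> simplest 15/4
bbbbrbb: Left { 0, 1, 2, 3, 7/2, 15/4 }, Right { 4 } -> simplest 31/8
bbbbrbbr: Left { 0, 1, 2, 3, 7/2, 15/4 }, Right { 31/8, 4 } -> simplest 61/16
bbbbrbbrr: Left { 0, 1, 2, 3, 7/2, 15/4 }, Right { 61/16, 31/8, 4 } -> simplest 121/32
bbbbrbbrrr: Left { 0, 1, 2, 3, 7/2, 15/4 }, Right { 121/32, 61/16, 31/8, 4 } -> simplest 241/64
bbbbrbbrrrr: Left { 0, 1, 2, 3, 7/2, 15/4 }, Right { 241/64, 121/32, 61/16, 31/8, 4 } -> simplest 481/128
bbbbrbbrrrrb: Left { 0, 1, 2, 3, 7/2, 15/4, 481/128 }, Right { 241/64, 121/32, 61/16, 31/8, 4 } -> simplest 963/256
bbbbrbbrrrrbr: Left { 0, 1, 2, 3, 7/2, 15/4, 481/128 }, Right { 963/256, 241/64, 121/32, 61/16, 31/8, 4 } -> simplest 1925/512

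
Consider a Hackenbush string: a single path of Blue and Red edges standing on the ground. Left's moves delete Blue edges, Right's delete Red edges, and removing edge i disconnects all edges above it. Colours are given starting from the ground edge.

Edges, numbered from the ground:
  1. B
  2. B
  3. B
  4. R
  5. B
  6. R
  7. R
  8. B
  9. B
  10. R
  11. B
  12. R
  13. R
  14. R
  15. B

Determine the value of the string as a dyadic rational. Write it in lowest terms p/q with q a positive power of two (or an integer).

Build value(s[:k]) for k = 1..15, string s = B B B R B R R B B R B R R R B.
value(B) = { 0 | none } — 1
value(BB) = { 0 1 | none } — 2
value(BBB) = { 0 1 2 | none } — 3
value(BBBR) = { 0 1 2 | 3 } — 5/2
value(BBBRB) = { 0 1 2 5/2 | 3 } — 11/4
value(BBBRBR) = { 0 1 2 5/2 | 11/4 3 } — 21/8
value(BBBRBRR) = { 0 1 2 5/2 | 21/8 11/4 3 } — 41/16
value(BBBRBRRB) = { 0 1 2 5/2 41/16 | 21/8 11/4 3 } — 83/32
value(BBBRBRRBB) = { 0 1 2 5/2 41/16 83/32 | 21/8 11/4 3 } — 167/64
value(BBBRBRRBBR) = { 0 1 2 5/2 41/16 83/32 | 167/64 21/8 11/4 3 } — 333/128
value(BBBRBRRBBRB) = { 0 1 2 5/2 41/16 83/32 333/128 | 167/64 21/8 11/4 3 } — 667/256
value(BBBRBRRBBRBR) = { 0 1 2 5/2 41/16 83/32 333/128 | 667/256 167/64 21/8 11/4 3 } — 1333/512
value(BBBRBRRBBRBRR) = { 0 1 2 5/2 41/16 83/32 333/128 | 1333/512 667/256 167/64 21/8 11/4 3 } — 2665/1024
value(BBBRBRRBBRBRRR) = { 0 1 2 5/2 41/16 83/32 333/128 | 2665/1024 1333/512 667/256 167/64 21/8 11/4 3 } — 5329/2048
value(BBBRBRRBBRBRRRB) = { 0 1 2 5/2 41/16 83/32 333/128 5329/2048 | 2665/1024 1333/512 667/256 167/64 21/8 11/4 3 } — 10659/4096

10659/4096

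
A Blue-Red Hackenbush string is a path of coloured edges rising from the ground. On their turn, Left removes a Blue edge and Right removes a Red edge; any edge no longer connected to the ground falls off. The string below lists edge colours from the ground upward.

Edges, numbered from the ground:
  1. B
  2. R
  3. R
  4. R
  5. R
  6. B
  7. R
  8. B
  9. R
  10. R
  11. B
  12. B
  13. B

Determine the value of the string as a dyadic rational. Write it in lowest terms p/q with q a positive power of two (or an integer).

1 of 13 · B · max L 0 · min R +∞ gives 1
2 of 13 · BR · max L 0 · min R 1 gives 1/2
3 of 13 · BRR · max L 0 · min R 1/2 gives 1/4
4 of 13 · BRRR · max L 0 · min R 1/4 gives 1/8
5 of 13 · BRRRR · max L 0 · min R 1/8 gives 1/16
6 of 13 · BRRRRB · max L 1/16 · min R 1/8 gives 3/32
7 of 13 · BRRRRBR · max L 1/16 · min R 3/32 gives 5/64
8 of 13 · BRRRRBRB · max L 5/64 · min R 3/32 gives 11/128
9 of 13 · BRRRRBRBR · max L 5/64 · min R 11/128 gives 21/256
10 of 13 · BRRRRBRBRR · max L 5/64 · min R 21/256 gives 41/512
11 of 13 · BRRRRBRBRRB · max L 41/512 · min R 21/256 gives 83/1024
12 of 13 · BRRRRBRBRRBB · max L 83/1024 · min R 21/256 gives 167/2048
13 of 13 · BRRRRBRBRRBBB · max L 167/2048 · min R 21/256 gives 335/4096

335/4096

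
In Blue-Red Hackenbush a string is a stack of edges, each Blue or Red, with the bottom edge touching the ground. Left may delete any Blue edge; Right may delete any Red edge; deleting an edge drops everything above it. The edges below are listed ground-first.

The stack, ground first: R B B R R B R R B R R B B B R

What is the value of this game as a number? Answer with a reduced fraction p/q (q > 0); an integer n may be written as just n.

step 1: add R to get R; options L={  } R={ 0 } gives -1
step 2: add B to get RB; options L={ -1 } R={ 0 } gives -1/2
step 3: add B to get RBB; options L={ -1; -1/2 } R={ 0 } gives -1/4
step 4: add R to get RBBR; options L={ -1; -1/2 } R={ -1/4; 0 } gives -3/8
step 5: add R to get RBBRR; options L={ -1; -1/2 } R={ -3/8; -1/4; 0 } gives -7/16
step 6: add B to get RBBRRB; options L={ -1; -1/2; -7/16 } R={ -3/8; -1/4; 0 } gives -13/32
step 7: add R to get RBBRRBR; options L={ -1; -1/2; -7/16 } R={ -13/32; -3/8; -1/4; 0 } gives -27/64
step 8: add R to get RBBRRBRR; options L={ -1; -1/2; -7/16 } R={ -27/64; -13/32; -3/8; -1/4; 0 } gives -55/128
step 9: add B to get RBBRRBRRB; options L={ -1; -1/2; -7/16; -55/128 } R={ -27/64; -13/32; -3/8; -1/4; 0 } gives -109/256
step 10: add R to get RBBRRBRRBR; options L={ -1; -1/2; -7/16; -55/128 } R={ -109/256; -27/64; -13/32; -3/8; -1/4; 0 } gives -219/512
step 11: add R to get RBBRRBRRBRR; options L={ -1; -1/2; -7/16; -55/128 } R={ -219/512; -109/256; -27/64; -13/32; -3/8; -1/4; 0 } gives -439/1024
step 12: add B to get RBBRRBRRBRRB; options L={ -1; -1/2; -7/16; -55/128; -439/1024 } R={ -219/512; -109/256; -27/64; -13/32; -3/8; -1/4; 0 } gives -877/2048
step 13: add B to get RBBRRBRRBRRBB; options L={ -1; -1/2; -7/16; -55/128; -439/1024; -877/2048 } R={ -219/512; -109/256; -27/64; -13/32; -3/8; -1/4; 0 } gives -1753/4096
step 14: add B to get RBBRRBRRBRRBBB; options L={ -1; -1/2; -7/16; -55/128; -439/1024; -877/2048; -1753/4096 } R={ -219/512; -109/256; -27/64; -13/32; -3/8; -1/4; 0 } gives -3505/8192
step 15: add R to get RBBRRBRRBRRBBBR; options L={ -1; -1/2; -7/16; -55/128; -439/1024; -877/2048; -1753/4096 } R={ -3505/8192; -219/512; -109/256; -27/64; -13/32; -3/8; -1/4; 0 } gives -7011/16384

-7011/16384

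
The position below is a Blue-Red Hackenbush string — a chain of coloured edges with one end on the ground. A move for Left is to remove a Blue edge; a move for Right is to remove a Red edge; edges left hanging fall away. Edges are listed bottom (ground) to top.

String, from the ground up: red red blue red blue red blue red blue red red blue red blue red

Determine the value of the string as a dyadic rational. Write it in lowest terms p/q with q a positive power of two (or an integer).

-13675/8192

Recurse on prefixes of the 15-edge string red red blue red blue red blue red blue red red blue red blue red:
1 of 15 · r · max L −∞ · min R 0 → -1
2 of 15 · rr · max L −∞ · min R -1 → -2
3 of 15 · rrb · max L -2 · min R -1 → -3/2
4 of 15 · rrbr · max L -2 · min R -3/2 → -7/4
5 of 15 · rrbrb · max L -7/4 · min R -3/2 → -13/8
6 of 15 · rrbrbr · max L -7/4 · min R -13/8 → -27/16
7 of 15 · rrbrbrb · max L -27/16 · min R -13/8 → -53/32
8 of 15 · rrbrbrbr · max L -27/16 · min R -53/32 → -107/64
9 of 15 · rrbrbrbrb · max L -107/64 · min R -53/32 → -213/128
10 of 15 · rrbrbrbrbr · max L -107/64 · min R -213/128 → -427/256
11 of 15 · rrbrbrbrbrr · max L -107/64 · min R -427/256 → -855/512
12 of 15 · rrbrbrbrbrrb · max L -855/512 · min R -427/256 → -1709/1024
13 of 15 · rrbrbrbrbrrbr · max L -855/512 · min R -1709/1024 → -3419/2048
14 of 15 · rrbrbrbrbrrbrb · max L -3419/2048 · min R -1709/1024 → -6837/4096
15 of 15 · rrbrbrbrbrrbrbr · max L -3419/2048 · min R -6837/4096 → -13675/8192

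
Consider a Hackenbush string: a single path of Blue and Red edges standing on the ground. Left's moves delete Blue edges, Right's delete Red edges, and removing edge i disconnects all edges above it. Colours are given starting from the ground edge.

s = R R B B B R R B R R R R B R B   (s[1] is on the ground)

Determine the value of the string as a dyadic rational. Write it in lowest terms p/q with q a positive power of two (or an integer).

v_1 [R]  L=[]  R=[0]  ⇒ -1
v_2 [RR]  L=[]  R=[-1 0]  ⇒ -2
v_3 [RRB]  L=[-2]  R=[-1 0]  ⇒ -3/2
v_4 [RRBB]  L=[-2 -3/2]  R=[-1 0]  ⇒ -5/4
v_5 [RRBBB]  L=[-2 -3/2 -5/4]  R=[-1 0]  ⇒ -9/8
v_6 [RRBBBR]  L=[-2 -3/2 -5/4]  R=[-9/8 -1 0]  ⇒ -19/16
v_7 [RRBBBRR]  L=[-2 -3/2 -5/4]  R=[-19/16 -9/8 -1 0]  ⇒ -39/32
v_8 [RRBBBRRB]  L=[-2 -3/2 -5/4 -39/32]  R=[-19/16 -9/8 -1 0]  ⇒ -77/64
v_9 [RRBBBRRBR]  L=[-2 -3/2 -5/4 -39/32]  R=[-77/64 -19/16 -9/8 -1 0]  ⇒ -155/128
v_10 [RRBBBRRBRR]  L=[-2 -3/2 -5/4 -39/32]  R=[-155/128 -77/64 -19/16 -9/8 -1 0]  ⇒ -311/256
v_11 [RRBBBRRBRRR]  L=[-2 -3/2 -5/4 -39/32]  R=[-311/256 -155/128 -77/64 -19/16 -9/8 -1 0]  ⇒ -623/512
v_12 [RRBBBRRBRRRR]  L=[-2 -3/2 -5/4 -39/32]  R=[-623/512 -311/256 -155/128 -77/64 -19/16 -9/8 -1 0]  ⇒ -1247/1024
v_13 [RRBBBRRBRRRRB]  L=[-2 -3/2 -5/4 -39/32 -1247/1024]  R=[-623/512 -311/256 -155/128 -77/64 -19/16 -9/8 -1 0]  ⇒ -2493/2048
v_14 [RRBBBRRBRRRRBR]  L=[-2 -3/2 -5/4 -39/32 -1247/1024]  R=[-2493/2048 -623/512 -311/256 -155/128 -77/64 -19/16 -9/8 -1 0]  ⇒ -4987/4096
v_15 [RRBBBRRBRRRRBRB]  L=[-2 -3/2 -5/4 -39/32 -1247/1024 -4987/4096]  R=[-2493/2048 -623/512 -311/256 -155/128 -77/64 -19/16 -9/8 -1 0]  ⇒ -9973/8192

-9973/8192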